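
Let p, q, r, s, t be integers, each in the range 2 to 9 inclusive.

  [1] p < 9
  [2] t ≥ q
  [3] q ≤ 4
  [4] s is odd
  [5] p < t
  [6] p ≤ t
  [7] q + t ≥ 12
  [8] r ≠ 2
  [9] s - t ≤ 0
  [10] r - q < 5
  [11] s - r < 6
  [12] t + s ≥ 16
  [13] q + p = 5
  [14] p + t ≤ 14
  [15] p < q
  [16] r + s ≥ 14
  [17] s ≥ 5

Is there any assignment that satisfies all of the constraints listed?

The assignment p = 2, q = 3, r = 6, s = 9, t = 9 works:
  constraint 7 holds since q + t = 12.
  constraint 9 holds since s - t = 0.
The rest check out directly.

Satisfiable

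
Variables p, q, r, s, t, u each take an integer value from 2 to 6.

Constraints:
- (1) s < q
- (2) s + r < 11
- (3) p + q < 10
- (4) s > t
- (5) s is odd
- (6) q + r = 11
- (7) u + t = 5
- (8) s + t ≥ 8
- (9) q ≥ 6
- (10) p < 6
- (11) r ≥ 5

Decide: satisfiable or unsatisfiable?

Take p = 2, q = 6, r = 5, s = 5, t = 3, u = 2. Then constraint 2: s + r = 10; constraint 3: p + q = 8, and every other listed constraint is also met.

Satisfiable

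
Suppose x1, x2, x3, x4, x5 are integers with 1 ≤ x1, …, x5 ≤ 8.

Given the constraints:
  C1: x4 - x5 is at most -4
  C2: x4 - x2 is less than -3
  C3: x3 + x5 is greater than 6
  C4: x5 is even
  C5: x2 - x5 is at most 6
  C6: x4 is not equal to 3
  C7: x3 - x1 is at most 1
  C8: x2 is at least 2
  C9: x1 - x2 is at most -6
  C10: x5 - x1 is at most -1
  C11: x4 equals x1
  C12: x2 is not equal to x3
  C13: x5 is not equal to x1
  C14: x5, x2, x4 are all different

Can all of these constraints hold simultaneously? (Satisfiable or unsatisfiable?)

Constraints 5, 9, and 10 give x1 − x5 ≥ 1, x5 − x2 ≥ -6, x2 − x1 ≥ 6.
Adding all 3 inequalities: the left sides telescope to 0, and the right sides sum to 1 + (-6) + 6 = 1. So 0 ≥ 1, which is false.

Unsatisfiable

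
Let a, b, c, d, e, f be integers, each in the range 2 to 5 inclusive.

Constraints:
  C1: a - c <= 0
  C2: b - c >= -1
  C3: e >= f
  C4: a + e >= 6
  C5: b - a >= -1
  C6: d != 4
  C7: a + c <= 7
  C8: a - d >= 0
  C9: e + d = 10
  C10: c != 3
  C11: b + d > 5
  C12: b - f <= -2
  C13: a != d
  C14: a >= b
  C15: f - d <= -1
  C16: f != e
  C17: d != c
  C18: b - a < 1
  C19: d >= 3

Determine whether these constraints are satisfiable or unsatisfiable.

Constraints 1, 2, 8, 12, and 15 give a − d ≥ 0, d − f ≥ 1, f − b ≥ 2, b − c ≥ -1, c − a ≥ 0.
Adding all 5 inequalities: the left sides telescope to 0, and the right sides sum to 0 + 1 + 2 + (-1) + 0 = 2. So 0 ≥ 2, which is false.

Unsatisfiable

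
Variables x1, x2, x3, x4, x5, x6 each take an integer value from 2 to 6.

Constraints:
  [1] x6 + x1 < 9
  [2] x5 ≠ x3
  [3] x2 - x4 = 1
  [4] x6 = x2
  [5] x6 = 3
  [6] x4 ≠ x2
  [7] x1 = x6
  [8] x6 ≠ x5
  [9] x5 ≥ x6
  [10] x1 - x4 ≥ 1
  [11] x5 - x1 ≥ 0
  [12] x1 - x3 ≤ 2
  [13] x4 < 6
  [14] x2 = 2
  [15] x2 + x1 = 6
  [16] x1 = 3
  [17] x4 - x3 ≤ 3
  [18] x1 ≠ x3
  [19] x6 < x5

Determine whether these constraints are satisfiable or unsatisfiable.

Constraint 16 fixes x1 = 3 and constraint 14 fixes x2 = 2. Constraints 4 and 7 give x1 = x6 = x2, so x1 = x2. But 3 ≠ 2 — contradiction.

Unsatisfiable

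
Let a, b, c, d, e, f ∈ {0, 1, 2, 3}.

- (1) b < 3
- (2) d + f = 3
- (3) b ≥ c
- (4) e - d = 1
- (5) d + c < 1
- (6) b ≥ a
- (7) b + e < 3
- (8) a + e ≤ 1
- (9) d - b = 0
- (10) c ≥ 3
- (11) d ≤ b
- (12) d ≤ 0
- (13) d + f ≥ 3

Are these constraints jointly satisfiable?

Unsatisfiable

From constraints 3 and 10: b ≥ c and c ≥ 3, so b ≥ 3. From constraint 1: b ≤ 2. But 2 < 3, so no value of b works.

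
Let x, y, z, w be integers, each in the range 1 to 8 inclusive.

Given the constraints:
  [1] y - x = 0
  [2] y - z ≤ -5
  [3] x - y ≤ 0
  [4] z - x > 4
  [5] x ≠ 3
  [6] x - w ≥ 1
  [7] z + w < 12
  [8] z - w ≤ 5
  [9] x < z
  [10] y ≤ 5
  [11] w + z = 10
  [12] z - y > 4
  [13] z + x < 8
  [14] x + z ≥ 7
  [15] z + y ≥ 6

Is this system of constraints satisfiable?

Unsatisfiable

Constraints 2, 3, 6, and 8 give w − z ≥ -5, z − y ≥ 5, y − x ≥ 0, x − w ≥ 1.
Adding all 4 inequalities: the left sides telescope to 0, and the right sides sum to (-5) + 5 + 0 + 1 = 1. So 0 ≥ 1, which is false.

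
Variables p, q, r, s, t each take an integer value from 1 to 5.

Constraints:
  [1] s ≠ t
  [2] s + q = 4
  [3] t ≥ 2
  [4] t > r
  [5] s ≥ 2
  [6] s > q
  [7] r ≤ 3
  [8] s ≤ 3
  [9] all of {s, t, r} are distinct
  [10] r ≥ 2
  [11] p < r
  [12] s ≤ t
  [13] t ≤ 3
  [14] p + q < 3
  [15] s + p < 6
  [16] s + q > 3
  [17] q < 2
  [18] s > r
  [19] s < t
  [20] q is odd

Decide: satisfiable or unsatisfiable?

Unsatisfiable

Constraints 3, 5, 7, 8, 10, and 13 confine each of s, t, r to the 2 values {2, 3}.
Constraint 9 requires all 3 of them to be distinct, but only 2 values are available — impossible by the pigeonhole principle.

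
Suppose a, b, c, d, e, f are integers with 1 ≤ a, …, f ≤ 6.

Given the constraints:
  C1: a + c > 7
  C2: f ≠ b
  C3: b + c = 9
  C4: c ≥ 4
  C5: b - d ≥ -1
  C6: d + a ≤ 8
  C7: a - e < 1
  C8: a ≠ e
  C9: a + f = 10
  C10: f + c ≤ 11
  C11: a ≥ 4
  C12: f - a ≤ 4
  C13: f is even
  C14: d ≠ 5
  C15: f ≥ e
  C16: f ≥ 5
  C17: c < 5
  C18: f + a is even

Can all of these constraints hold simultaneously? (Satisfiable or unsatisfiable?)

Satisfiable

Take a = 4, b = 5, c = 4, d = 4, e = 6, f = 6. Then constraint 1: a + c = 8; constraint 3: b + c = 9, and every other listed constraint is also met.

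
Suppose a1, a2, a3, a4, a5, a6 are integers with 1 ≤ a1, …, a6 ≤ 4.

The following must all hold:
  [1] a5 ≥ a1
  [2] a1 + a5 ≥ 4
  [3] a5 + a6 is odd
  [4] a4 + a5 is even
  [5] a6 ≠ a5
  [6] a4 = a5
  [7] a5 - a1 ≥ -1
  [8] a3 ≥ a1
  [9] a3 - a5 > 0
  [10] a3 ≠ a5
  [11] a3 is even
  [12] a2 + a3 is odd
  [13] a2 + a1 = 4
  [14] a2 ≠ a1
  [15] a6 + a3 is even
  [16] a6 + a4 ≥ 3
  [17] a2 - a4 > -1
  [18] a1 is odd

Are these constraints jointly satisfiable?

Satisfiable

Try a1 = 1, a2 = 3, a3 = 4, a4 = 3, a5 = 3, a6 = 2.
Check constraint 2: a1 + a5 = 4; constraint 7: a5 - a1 = 2; constraint 9: a3 - a5 = 1. The remaining constraints are straightforward to verify.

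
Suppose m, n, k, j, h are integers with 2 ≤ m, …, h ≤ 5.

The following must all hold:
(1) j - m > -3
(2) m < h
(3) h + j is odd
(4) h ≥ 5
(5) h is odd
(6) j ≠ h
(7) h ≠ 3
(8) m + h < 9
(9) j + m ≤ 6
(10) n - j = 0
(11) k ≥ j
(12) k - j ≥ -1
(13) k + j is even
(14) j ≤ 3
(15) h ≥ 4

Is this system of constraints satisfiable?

Try m = 2, n = 2, k = 4, j = 2, h = 5.
Check constraint 1: j - m = 0; constraint 8: m + h = 7; constraint 9: j + m = 4. The remaining constraints are straightforward to verify.

Satisfiable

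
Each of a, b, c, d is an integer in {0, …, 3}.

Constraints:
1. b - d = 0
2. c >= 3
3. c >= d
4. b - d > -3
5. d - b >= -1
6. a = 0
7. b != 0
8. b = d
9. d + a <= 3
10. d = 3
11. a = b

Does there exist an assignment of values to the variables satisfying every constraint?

Unsatisfiable

Constraint 6 fixes a = 0 and constraint 10 fixes d = 3. Constraints 8 and 11 give a = b = d, so a = d. But 0 ≠ 3 — contradiction.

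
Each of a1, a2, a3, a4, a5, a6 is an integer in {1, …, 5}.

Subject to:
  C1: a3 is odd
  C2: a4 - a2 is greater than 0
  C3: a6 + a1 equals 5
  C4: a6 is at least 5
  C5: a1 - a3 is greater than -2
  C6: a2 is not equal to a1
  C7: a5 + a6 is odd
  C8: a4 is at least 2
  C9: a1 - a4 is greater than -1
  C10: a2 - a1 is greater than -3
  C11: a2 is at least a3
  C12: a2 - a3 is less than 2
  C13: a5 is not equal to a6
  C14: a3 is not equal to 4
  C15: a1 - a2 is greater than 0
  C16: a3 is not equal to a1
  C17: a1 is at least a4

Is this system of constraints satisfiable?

From constraint 4: a6 ≥ 5. From constraints 8 and 17: a1 ≥ a4 ≥ 2. Hence a6 + a1 ≥ 7. But constraint 3 requires a6 + a1 = 5, and 5 < 7. Contradiction.

Unsatisfiable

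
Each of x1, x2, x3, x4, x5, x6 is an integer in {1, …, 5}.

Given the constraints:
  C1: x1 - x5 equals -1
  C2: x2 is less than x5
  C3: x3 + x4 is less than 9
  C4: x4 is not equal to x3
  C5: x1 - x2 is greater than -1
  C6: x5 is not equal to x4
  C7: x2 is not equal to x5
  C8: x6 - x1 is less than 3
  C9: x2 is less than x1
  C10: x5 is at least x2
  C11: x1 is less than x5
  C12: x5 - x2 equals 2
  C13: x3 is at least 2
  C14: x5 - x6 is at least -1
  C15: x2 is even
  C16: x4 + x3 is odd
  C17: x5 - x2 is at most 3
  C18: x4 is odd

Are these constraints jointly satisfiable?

Satisfiable

Take x1 = 3, x2 = 2, x3 = 2, x4 = 5, x5 = 4, x6 = 5. Then constraint 1: x1 - x5 = -1; constraint 3: x3 + x4 = 7, and every other listed constraint is also met.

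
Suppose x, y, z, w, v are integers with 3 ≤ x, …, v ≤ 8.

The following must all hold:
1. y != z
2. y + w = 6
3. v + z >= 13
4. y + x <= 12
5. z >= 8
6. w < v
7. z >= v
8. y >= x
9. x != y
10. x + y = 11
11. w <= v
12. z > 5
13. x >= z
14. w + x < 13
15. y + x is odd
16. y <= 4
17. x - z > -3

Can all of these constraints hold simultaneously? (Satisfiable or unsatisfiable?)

From constraints 5 and 13: x ≥ z and z ≥ 8, so x ≥ 8. From constraints 8 and 16: x ≤ y and y ≤ 4, so x ≤ 4. But 4 < 8, so no value of x works.

Unsatisfiable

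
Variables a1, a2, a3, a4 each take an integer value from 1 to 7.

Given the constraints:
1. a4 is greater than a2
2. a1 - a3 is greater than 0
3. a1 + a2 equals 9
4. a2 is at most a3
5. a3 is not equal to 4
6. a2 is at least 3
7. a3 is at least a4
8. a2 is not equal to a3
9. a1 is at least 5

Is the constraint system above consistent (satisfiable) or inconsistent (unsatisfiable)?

Setting (a1, a2, a3, a4) = (6, 3, 5, 5) satisfies everything: constraint 2: a1 - a3 = 1; constraint 3: a1 + a2 = 9, and the others follow.

Satisfiable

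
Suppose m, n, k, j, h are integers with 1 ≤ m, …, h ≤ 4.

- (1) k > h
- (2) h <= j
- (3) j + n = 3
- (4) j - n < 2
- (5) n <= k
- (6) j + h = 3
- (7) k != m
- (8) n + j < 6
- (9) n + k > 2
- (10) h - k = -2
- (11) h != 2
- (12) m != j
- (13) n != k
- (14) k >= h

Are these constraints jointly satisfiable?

Satisfiable

One satisfying assignment is m = 1, n = 1, k = 3, j = 2, h = 1.
For the less obvious constraints — constraint 3: j + n = 3; constraint 4: j - n = 1; constraint 6: j + h = 3 — and the others hold by inspection.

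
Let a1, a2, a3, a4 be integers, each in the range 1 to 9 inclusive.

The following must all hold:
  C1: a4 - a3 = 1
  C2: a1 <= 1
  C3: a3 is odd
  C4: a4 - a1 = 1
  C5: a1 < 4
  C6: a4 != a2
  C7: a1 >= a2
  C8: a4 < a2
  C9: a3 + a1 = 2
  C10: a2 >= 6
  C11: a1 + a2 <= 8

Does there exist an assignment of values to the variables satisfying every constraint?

From constraint 10: a2 ≥ 6. From constraints 2 and 7: a2 ≤ a1 and a1 ≤ 1, so a2 ≤ 1. But 1 < 6, so no value of a2 works.

Unsatisfiable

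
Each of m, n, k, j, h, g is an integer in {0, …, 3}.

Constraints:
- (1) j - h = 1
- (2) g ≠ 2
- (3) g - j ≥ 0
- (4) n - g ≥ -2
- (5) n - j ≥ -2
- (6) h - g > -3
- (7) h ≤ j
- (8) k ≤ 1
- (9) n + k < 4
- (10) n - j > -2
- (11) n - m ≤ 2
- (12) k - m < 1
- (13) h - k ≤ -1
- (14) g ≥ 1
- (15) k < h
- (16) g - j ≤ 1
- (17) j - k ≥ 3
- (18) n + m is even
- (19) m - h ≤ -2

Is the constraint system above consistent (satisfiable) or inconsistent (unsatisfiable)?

Unsatisfiable

Constraints 3, 4, 11, 13, 17, and 19 give k − h ≥ 1, h − m ≥ 2, m − n ≥ -2, n − g ≥ -2, g − j ≥ 0, j − k ≥ 3.
Adding all 6 inequalities: the left sides telescope to 0, and the right sides sum to 1 + 2 + (-2) + (-2) + 0 + 3 = 2. So 0 ≥ 2, which is false.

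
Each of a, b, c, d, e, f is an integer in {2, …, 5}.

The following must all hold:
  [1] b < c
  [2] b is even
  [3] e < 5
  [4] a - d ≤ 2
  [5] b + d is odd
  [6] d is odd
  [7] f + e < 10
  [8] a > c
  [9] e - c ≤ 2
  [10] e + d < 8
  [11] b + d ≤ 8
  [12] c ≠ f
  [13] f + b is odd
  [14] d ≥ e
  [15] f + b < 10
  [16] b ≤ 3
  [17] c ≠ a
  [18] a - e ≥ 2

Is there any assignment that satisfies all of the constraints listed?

Satisfiable

The assignment a = 5, b = 2, c = 4, d = 3, e = 3, f = 5 works:
  constraint 4 holds since a - d = 2.
  constraint 7 holds since f + e = 8.
  constraint 9 holds since e - c = -1.
The rest check out directly.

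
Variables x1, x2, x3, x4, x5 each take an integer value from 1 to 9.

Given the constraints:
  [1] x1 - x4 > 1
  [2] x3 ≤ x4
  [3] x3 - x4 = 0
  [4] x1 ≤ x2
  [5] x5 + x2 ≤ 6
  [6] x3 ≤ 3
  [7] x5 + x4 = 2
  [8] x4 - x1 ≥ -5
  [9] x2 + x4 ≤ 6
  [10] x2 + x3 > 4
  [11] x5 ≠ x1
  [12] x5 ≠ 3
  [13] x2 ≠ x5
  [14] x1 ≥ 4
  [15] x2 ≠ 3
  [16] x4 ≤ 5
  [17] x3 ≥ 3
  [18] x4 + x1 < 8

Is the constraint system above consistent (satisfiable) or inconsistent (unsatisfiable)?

From constraints 4 and 14: x2 ≥ x1 ≥ 4. From constraints 2 and 17: x4 ≥ x3 ≥ 3. Hence x2 + x4 ≥ 7. But constraint 9 requires x2 + x4 ≤ 6, and 6 < 7. Contradiction.

Unsatisfiable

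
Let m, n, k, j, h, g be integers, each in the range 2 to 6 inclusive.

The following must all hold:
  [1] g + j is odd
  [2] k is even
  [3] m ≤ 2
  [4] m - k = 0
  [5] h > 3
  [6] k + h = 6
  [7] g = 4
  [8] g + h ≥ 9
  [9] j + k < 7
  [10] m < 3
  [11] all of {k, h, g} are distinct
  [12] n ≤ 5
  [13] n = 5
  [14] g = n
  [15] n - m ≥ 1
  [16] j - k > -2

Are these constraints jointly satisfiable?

Constraint 7 fixes g = 4 and constraint 13 fixes n = 5, but constraint 14 requires g = n. Since 4 ≠ 5, contradiction.

Unsatisfiable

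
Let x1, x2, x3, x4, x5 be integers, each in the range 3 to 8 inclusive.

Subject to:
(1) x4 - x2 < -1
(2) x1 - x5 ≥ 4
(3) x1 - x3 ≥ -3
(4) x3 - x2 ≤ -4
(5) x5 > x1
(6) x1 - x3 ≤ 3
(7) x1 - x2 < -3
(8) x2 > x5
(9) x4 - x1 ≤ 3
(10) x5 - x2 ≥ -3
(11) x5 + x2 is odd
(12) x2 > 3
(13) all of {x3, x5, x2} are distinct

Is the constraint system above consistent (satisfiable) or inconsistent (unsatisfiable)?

Unsatisfiable

Constraints 2, 4, 6, and 10 give x1 − x5 ≥ 4, x5 − x2 ≥ -3, x2 − x3 ≥ 4, x3 − x1 ≥ -3.
Adding all 4 inequalities: the left sides telescope to 0, and the right sides sum to 4 + (-3) + 4 + (-3) = 2. So 0 ≥ 2, which is false.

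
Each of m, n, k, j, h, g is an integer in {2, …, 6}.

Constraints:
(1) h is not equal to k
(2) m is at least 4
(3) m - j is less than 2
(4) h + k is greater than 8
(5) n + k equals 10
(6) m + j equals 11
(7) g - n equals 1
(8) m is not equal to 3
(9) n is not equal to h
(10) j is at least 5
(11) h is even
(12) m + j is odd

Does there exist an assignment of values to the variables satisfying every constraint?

Try m = 5, n = 5, k = 5, j = 6, h = 6, g = 6.
Check constraint 3: m - j = -1; constraint 4: h + k = 11. The remaining constraints are straightforward to verify.

Satisfiable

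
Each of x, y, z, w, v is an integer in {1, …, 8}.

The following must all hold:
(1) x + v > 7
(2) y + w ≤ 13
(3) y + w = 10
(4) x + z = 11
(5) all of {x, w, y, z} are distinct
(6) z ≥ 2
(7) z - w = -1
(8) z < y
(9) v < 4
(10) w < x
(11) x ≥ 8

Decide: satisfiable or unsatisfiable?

Take x = 8, y = 6, z = 3, w = 4, v = 2. Then constraint 1: x + v = 10; constraint 2: y + w = 10; constraint 3: y + w = 10, and every other listed constraint is also met.

Satisfiable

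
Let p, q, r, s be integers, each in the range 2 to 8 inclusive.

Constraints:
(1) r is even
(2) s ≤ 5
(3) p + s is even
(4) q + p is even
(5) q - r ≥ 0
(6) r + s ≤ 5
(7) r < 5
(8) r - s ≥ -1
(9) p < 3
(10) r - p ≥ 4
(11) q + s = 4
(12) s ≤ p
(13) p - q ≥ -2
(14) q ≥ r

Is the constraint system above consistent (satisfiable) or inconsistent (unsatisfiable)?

Unsatisfiable

Constraints 5, 10, and 13 give r − p ≥ 4, p − q ≥ -2, q − r ≥ 0.
Adding all 3 inequalities: the left sides telescope to 0, and the right sides sum to 4 + (-2) + 0 = 2. So 0 ≥ 2, which is false.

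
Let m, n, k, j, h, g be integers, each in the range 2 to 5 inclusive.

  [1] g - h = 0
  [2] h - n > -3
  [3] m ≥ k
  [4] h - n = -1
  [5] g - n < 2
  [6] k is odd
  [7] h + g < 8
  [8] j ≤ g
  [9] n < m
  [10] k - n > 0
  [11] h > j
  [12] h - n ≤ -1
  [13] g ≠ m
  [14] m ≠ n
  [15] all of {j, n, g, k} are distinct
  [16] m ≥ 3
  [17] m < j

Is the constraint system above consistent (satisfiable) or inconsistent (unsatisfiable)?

Unsatisfiable

Constraints 3, 10, 11, 12, and 17 give k ≤ m, m < j, j < h, h < n, n < k. Chaining: k ≤ m < j < h < n < k, which forces k < k — impossible.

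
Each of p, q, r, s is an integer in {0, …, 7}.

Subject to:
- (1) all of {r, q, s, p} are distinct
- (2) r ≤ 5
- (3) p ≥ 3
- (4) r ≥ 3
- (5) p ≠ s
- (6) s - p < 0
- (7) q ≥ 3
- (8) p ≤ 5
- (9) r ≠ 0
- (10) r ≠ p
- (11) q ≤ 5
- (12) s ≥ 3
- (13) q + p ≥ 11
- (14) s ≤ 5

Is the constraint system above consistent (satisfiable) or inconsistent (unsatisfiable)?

Constraints 2, 3, 4, 7, 8, 11, 12, and 14 confine each of r, q, s, p to the 3 values {3, …, 5}.
Constraint 1 requires all 4 of them to be distinct, but only 3 values are available — impossible by the pigeonhole principle.

Unsatisfiable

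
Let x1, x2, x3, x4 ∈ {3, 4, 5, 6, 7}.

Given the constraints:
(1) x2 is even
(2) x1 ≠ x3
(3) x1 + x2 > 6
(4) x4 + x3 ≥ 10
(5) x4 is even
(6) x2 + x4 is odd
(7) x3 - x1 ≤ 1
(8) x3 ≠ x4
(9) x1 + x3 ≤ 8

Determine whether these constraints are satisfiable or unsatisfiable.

Constraint 1 makes x2 even and constraint 5 makes x4 even, so x2 + x4 must be even. Constraint 6 says x2 + x4 is odd — contradiction.

Unsatisfiable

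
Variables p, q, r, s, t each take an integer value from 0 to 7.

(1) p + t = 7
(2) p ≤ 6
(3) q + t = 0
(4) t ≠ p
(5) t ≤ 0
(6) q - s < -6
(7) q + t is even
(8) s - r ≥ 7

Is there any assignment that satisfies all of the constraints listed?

Unsatisfiable

From constraint 2: p ≤ 6. From constraint 5: t ≤ 0. Hence p + t ≤ 6. But constraint 1 requires p + t = 7, and 7 > 6. Contradiction.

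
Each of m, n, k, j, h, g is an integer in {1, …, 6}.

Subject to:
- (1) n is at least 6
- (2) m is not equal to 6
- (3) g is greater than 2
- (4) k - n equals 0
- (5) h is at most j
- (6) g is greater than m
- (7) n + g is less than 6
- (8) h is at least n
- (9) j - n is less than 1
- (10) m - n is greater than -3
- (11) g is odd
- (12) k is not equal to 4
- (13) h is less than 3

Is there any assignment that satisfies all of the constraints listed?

Unsatisfiable

From constraints 1 and 8: h ≥ n and n ≥ 6, so h ≥ 6. From constraint 13: h ≤ 2. But 2 < 6, so no value of h works.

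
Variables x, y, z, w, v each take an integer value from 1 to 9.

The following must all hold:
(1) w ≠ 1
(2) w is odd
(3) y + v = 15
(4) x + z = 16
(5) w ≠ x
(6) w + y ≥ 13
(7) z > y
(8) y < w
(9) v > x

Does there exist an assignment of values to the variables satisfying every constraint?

One satisfying assignment is x = 8, y = 6, z = 8, w = 7, v = 9.
For the less obvious constraints — constraint 3: y + v = 15; constraint 4: x + z = 16; constraint 6: w + y = 13 — and the others hold by inspection.

Satisfiable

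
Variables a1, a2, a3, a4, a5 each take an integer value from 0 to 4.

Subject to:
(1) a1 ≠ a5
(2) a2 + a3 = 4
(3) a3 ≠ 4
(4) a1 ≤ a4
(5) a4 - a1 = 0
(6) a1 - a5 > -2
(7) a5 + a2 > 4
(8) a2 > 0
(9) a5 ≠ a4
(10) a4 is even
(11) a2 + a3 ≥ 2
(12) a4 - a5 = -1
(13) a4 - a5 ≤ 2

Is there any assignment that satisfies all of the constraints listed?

Satisfiable

Take a1 = 0, a2 = 4, a3 = 0, a4 = 0, a5 = 1. Then constraint 2: a2 + a3 = 4; constraint 5: a4 - a1 = 0, and every other listed constraint is also met.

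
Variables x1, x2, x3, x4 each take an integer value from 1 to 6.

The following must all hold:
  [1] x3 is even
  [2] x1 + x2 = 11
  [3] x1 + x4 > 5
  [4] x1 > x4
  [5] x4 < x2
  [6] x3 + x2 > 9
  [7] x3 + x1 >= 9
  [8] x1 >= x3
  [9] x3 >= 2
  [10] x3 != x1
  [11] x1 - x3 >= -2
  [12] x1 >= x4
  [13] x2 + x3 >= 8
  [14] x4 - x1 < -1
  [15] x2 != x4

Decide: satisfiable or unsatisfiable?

One satisfying assignment is x1 = 5, x2 = 6, x3 = 4, x4 = 2.
For the less obvious constraints — constraint 2: x1 + x2 = 11; constraint 3: x1 + x4 = 7 — and the others hold by inspection.

Satisfiable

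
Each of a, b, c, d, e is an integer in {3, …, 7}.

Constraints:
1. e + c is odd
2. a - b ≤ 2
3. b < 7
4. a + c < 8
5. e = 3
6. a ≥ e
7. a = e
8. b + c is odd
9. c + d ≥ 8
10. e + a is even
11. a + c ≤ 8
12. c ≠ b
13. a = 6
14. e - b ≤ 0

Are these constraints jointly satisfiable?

Constraint 13 fixes a = 6 and constraint 5 fixes e = 3, but constraint 7 requires a = e. Since 6 ≠ 3, contradiction.

Unsatisfiable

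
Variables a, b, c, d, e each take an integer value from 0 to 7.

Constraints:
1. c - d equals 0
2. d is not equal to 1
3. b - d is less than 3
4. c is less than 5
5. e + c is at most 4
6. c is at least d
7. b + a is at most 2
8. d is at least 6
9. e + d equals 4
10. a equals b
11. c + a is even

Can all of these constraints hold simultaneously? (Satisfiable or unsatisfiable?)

Unsatisfiable

From constraints 6 and 8: c ≥ d and d ≥ 6, so c ≥ 6. From constraint 4: c ≤ 4. But 4 < 6, so no value of c works.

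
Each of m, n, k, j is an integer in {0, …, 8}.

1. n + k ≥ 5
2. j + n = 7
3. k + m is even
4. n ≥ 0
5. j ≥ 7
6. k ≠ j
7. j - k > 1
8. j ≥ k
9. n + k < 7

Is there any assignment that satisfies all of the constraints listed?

Take m = 5, n = 0, k = 5, j = 7. Then constraint 1: n + k = 5; constraint 2: j + n = 7; constraint 7: j - k = 2, and every other listed constraint is also met.

Satisfiable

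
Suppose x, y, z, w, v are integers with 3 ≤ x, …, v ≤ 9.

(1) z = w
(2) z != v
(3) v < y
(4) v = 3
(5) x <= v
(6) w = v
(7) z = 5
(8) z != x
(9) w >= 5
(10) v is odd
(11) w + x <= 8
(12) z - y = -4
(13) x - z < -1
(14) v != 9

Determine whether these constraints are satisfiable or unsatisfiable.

Unsatisfiable

Constraint 7 fixes z = 5 and constraint 4 fixes v = 3. Constraints 1 and 6 give z = w = v, so z = v. But 5 ≠ 3 — contradiction.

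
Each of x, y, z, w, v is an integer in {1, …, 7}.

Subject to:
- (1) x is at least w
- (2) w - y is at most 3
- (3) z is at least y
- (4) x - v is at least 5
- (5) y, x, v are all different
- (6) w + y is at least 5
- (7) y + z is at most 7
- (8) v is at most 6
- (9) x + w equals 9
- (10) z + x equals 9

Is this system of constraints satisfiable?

Try x = 6, y = 3, z = 3, w = 3, v = 1.
Check constraint 2: w - y = 0; constraint 4: x - v = 5; constraint 6: w + y = 6. The remaining constraints are straightforward to verify.

Satisfiable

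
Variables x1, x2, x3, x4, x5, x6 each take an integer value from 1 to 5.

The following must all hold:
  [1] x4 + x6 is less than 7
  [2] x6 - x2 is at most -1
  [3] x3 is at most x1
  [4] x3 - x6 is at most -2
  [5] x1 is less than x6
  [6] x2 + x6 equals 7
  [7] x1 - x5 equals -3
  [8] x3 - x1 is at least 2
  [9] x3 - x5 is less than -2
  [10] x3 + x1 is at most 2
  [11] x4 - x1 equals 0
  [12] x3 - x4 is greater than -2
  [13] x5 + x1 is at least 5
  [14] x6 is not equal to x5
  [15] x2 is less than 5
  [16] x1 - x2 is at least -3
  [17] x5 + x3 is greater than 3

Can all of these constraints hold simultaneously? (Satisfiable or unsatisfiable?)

Unsatisfiable

Constraints 2, 4, 8, and 16 give x1 − x2 ≥ -3, x2 − x6 ≥ 1, x6 − x3 ≥ 2, x3 − x1 ≥ 2.
Adding all 4 inequalities: the left sides telescope to 0, and the right sides sum to (-3) + 1 + 2 + 2 = 2. So 0 ≥ 2, which is false.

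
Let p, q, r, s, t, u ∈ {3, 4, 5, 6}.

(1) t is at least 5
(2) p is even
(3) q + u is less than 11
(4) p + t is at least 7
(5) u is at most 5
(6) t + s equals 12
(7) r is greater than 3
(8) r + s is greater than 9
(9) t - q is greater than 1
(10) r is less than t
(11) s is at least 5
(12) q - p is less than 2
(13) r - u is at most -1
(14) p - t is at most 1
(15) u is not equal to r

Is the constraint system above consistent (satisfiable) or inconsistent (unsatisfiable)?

Try p = 4, q = 4, r = 4, s = 6, t = 6, u = 5.
Check constraint 3: q + u = 9; constraint 4: p + t = 10. The remaining constraints are straightforward to verify.

Satisfiable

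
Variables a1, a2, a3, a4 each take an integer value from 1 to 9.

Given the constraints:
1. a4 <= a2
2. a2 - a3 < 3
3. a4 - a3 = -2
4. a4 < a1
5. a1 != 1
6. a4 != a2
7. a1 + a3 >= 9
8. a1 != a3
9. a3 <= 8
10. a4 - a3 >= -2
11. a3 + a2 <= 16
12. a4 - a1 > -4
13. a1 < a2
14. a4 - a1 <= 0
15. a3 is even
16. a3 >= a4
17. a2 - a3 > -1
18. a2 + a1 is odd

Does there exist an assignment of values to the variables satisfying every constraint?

Satisfiable

Try a1 = 5, a2 = 8, a3 = 6, a4 = 4.
Check constraint 2: a2 - a3 = 2; constraint 3: a4 - a3 = -2. The remaining constraints are straightforward to verify.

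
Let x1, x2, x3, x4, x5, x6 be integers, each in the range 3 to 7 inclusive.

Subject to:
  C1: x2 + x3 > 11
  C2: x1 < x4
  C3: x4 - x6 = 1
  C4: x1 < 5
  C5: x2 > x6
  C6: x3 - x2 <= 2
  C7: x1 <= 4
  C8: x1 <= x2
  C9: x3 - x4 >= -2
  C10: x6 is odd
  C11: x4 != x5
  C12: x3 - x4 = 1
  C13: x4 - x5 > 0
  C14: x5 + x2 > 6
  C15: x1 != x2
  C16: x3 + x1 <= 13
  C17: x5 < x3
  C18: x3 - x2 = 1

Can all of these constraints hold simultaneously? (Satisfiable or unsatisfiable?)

Satisfiable

One satisfying assignment is x1 = 4, x2 = 6, x3 = 7, x4 = 6, x5 = 3, x6 = 5.
For the less obvious constraints — constraint 1: x2 + x3 = 13; constraint 3: x4 - x6 = 1; constraint 6: x3 - x2 = 1 — and the others hold by inspection.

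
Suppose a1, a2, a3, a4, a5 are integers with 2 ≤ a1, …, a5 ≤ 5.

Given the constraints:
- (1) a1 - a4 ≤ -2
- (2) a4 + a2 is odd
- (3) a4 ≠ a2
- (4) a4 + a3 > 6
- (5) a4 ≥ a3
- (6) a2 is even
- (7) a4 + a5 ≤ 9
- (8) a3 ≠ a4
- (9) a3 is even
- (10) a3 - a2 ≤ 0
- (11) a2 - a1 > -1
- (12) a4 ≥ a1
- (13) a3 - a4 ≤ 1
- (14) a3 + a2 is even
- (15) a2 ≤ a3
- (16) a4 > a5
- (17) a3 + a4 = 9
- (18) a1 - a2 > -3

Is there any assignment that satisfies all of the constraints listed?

Try a1 = 3, a2 = 4, a3 = 4, a4 = 5, a5 = 3.
Check constraint 1: a1 - a4 = -2; constraint 4: a4 + a3 = 9; constraint 7: a4 + a5 = 8. The remaining constraints are straightforward to verify.

Satisfiable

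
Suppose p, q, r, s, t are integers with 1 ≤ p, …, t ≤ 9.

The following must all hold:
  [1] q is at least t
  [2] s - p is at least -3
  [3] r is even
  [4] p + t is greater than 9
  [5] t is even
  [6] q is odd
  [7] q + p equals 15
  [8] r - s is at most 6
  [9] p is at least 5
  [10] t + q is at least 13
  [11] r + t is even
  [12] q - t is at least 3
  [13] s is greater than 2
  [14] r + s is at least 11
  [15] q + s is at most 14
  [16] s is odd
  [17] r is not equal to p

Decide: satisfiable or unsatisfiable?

Take p = 6, q = 9, r = 8, s = 5, t = 4. Then constraint 2: s - p = -1; constraint 4: p + t = 10; constraint 7: q + p = 15, and every other listed constraint is also met.

Satisfiable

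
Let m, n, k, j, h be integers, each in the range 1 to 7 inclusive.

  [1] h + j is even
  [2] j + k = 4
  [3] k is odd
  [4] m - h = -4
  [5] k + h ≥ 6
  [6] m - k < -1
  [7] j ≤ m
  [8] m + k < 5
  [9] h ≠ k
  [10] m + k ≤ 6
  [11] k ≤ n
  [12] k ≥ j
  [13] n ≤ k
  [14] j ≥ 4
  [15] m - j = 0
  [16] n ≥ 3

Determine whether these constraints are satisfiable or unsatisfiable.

From constraints 7 and 14: m ≥ j ≥ 4. From constraints 13 and 16: k ≥ n ≥ 3. Hence m + k ≥ 7. But constraint 10 requires m + k ≤ 6, and 6 < 7. Contradiction.

Unsatisfiable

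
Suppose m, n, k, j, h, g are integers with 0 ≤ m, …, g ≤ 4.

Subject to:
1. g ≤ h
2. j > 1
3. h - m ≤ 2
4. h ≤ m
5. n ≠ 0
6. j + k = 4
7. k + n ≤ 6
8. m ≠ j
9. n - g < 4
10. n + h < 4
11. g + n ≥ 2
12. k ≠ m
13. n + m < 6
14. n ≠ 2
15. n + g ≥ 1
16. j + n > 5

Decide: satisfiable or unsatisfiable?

Setting (m, n, k, j, h, g) = (1, 3, 0, 4, 0, 0) satisfies everything: constraint 3: h - m = -1; constraint 6: j + k = 4; constraint 7: k + n = 3, and the others follow.

Satisfiable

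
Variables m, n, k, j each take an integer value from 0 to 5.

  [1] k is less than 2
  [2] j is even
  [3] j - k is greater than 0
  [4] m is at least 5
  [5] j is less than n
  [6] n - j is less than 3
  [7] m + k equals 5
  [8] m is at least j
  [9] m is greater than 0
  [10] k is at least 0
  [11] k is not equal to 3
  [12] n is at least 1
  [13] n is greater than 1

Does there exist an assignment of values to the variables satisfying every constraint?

Setting (m, n, k, j) = (5, 3, 0, 2) satisfies everything: constraint 3: j - k = 2; constraint 6: n - j = 1, and the others follow.

Satisfiable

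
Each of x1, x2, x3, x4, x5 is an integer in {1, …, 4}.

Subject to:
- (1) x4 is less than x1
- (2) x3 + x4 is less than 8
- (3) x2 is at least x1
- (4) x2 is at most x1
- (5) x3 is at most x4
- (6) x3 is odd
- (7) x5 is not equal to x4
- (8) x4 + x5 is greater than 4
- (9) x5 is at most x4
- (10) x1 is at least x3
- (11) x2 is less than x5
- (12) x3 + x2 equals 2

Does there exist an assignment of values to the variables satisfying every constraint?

Unsatisfiable

Constraints 1, 3, 9, and 11 give x1 ≤ x2, x2 < x5, x5 ≤ x4, x4 < x1. Chaining: x1 ≤ x2 < x5 ≤ x4 < x1, which forces x1 < x1 — impossible.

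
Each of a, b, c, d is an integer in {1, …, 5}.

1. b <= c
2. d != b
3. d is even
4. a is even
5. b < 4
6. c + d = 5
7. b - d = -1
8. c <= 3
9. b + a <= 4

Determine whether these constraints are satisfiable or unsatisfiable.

Satisfiable

Try a = 2, b = 1, c = 3, d = 2.
Check constraint 6: c + d = 5; constraint 7: b - d = -1. The remaining constraints are straightforward to verify.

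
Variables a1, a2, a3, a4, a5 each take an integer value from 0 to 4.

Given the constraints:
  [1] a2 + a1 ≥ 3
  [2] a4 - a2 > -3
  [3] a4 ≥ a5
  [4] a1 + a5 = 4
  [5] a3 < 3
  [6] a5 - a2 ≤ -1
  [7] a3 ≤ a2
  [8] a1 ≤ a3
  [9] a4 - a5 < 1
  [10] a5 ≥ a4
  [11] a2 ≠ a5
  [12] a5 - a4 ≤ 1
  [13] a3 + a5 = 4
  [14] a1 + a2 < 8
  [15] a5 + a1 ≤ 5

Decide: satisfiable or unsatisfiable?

Satisfiable

The assignment a1 = 1, a2 = 4, a3 = 1, a4 = 3, a5 = 3 works:
  constraint 1 holds since a2 + a1 = 5.
  constraint 2 holds since a4 - a2 = -1.
  constraint 4 holds since a1 + a5 = 4.
The rest check out directly.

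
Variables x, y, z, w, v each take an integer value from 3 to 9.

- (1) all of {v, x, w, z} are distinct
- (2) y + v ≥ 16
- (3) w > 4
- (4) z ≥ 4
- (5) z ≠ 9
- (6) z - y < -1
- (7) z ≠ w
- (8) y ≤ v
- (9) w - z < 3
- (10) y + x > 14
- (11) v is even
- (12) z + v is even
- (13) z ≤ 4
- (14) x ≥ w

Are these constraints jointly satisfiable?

Try x = 7, y = 8, z = 4, w = 6, v = 8.
Check constraint 2: y + v = 16; constraint 6: z - y = -4; constraint 9: w - z = 2. The remaining constraints are straightforward to verify.

Satisfiable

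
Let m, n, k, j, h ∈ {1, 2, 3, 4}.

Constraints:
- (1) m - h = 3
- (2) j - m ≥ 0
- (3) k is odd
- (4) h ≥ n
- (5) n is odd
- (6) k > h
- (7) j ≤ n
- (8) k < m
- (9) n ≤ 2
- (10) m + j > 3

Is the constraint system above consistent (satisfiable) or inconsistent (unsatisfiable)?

Constraints 2, 4, 6, 7, and 8 give h < k, k < m, m ≤ j, j ≤ n, n ≤ h. Chaining: h < k < m ≤ j ≤ n ≤ h, which forces h < h — impossible.

Unsatisfiable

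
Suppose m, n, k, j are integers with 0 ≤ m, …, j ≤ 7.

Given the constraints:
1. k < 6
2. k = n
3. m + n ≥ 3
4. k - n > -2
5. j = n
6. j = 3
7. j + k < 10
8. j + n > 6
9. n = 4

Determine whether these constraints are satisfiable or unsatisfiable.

Constraint 6 fixes j = 3 and constraint 9 fixes n = 4, but constraint 5 requires j = n. Since 3 ≠ 4, contradiction.

Unsatisfiable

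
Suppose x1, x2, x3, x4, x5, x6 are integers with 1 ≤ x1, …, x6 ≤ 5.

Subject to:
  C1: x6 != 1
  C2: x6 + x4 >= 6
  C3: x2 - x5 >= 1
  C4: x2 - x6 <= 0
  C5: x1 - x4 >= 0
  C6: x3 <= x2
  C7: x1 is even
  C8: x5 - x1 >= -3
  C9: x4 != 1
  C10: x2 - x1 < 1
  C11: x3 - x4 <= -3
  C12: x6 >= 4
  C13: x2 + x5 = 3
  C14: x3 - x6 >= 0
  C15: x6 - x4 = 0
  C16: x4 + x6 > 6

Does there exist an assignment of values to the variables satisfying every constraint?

Unsatisfiable

Constraints 3, 4, 5, 8, 11, and 14 give x4 − x3 ≥ 3, x3 − x6 ≥ 0, x6 − x2 ≥ 0, x2 − x5 ≥ 1, x5 − x1 ≥ -3, x1 − x4 ≥ 0.
Adding all 6 inequalities: the left sides telescope to 0, and the right sides sum to 3 + 0 + 0 + 1 + (-3) + 0 = 1. So 0 ≥ 1, which is false.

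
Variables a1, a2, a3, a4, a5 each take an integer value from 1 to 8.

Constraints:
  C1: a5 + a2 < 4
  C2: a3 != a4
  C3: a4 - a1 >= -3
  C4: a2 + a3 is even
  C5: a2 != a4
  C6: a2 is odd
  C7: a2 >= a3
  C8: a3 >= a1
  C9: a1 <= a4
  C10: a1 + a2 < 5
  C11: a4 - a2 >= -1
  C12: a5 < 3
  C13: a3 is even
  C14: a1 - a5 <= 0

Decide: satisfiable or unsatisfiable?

Constraint 6 makes a2 odd and constraint 13 makes a3 even, so a2 + a3 must be odd. Constraint 4 says a2 + a3 is even — contradiction.

Unsatisfiable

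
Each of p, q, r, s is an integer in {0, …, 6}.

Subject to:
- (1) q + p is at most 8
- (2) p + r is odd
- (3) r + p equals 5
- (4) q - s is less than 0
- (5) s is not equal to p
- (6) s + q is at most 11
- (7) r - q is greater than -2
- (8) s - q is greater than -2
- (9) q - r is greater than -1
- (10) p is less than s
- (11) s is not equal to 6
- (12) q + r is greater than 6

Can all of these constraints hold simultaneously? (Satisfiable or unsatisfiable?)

Satisfiable

Setting (p, q, r, s) = (2, 4, 3, 5) satisfies everything: constraint 1: q + p = 6; constraint 3: r + p = 5; constraint 4: q - s = -1, and the others follow.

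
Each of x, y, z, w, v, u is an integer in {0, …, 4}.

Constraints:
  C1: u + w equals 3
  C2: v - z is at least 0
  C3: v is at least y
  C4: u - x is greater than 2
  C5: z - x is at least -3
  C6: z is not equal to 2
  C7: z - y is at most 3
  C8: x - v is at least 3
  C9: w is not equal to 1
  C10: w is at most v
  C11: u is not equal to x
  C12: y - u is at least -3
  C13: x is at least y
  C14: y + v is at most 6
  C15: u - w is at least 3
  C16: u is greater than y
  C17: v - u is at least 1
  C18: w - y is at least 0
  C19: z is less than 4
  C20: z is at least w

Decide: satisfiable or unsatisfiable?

Constraints 5, 7, 8, 15, 17, and 18 give v − u ≥ 1, u − w ≥ 3, w − y ≥ 0, y − z ≥ -3, z − x ≥ -3, x − v ≥ 3.
Adding all 6 inequalities: the left sides telescope to 0, and the right sides sum to 1 + 3 + 0 + (-3) + (-3) + 3 = 1. So 0 ≥ 1, which is false.

Unsatisfiable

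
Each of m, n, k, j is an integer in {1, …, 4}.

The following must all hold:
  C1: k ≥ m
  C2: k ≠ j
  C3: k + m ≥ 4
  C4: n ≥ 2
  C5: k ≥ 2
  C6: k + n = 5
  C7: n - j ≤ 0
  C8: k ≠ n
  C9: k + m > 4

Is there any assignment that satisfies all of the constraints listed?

Satisfiable

The assignment m = 3, n = 2, k = 3, j = 4 works:
  constraint 3 holds since k + m = 6.
  constraint 6 holds since k + n = 5.
  constraint 7 holds since n - j = -2.
The rest check out directly.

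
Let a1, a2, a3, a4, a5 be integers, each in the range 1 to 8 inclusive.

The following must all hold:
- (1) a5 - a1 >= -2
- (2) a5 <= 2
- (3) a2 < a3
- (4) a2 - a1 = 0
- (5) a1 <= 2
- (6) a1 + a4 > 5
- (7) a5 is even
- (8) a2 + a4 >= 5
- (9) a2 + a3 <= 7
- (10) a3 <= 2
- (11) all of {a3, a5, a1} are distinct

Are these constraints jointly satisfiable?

Constraints 2, 5, and 10 confine each of a3, a5, a1 to the 2 values {1, 2} (the domain already gives each ≥ 1).
Constraint 11 requires all 3 of them to be distinct, but only 2 values are available — impossible by the pigeonhole principle.

Unsatisfiable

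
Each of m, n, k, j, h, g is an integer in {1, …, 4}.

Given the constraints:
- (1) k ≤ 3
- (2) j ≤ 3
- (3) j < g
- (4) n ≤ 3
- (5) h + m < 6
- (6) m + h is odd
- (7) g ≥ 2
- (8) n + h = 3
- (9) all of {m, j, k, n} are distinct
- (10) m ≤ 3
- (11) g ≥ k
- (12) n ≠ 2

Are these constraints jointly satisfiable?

Unsatisfiable

Constraints 1, 2, 4, and 10 confine each of m, j, k, n to the 3 values {1, …, 3} (the domain already gives each ≥ 1).
Constraint 9 requires all 4 of them to be distinct, but only 3 values are available — impossible by the pigeonhole principle.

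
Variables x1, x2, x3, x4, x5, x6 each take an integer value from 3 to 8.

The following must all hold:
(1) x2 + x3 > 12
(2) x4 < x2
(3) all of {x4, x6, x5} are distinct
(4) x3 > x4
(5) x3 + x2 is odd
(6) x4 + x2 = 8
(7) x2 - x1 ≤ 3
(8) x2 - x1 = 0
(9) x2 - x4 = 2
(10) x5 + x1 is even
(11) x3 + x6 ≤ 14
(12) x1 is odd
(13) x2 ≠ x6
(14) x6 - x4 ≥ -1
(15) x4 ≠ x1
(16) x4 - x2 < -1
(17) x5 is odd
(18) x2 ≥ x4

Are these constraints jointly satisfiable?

Satisfiable

One satisfying assignment is x1 = 5, x2 = 5, x3 = 8, x4 = 3, x5 = 7, x6 = 4.
For the less obvious constraints — constraint 1: x2 + x3 = 13; constraint 6: x4 + x2 = 8 — and the others hold by inspection.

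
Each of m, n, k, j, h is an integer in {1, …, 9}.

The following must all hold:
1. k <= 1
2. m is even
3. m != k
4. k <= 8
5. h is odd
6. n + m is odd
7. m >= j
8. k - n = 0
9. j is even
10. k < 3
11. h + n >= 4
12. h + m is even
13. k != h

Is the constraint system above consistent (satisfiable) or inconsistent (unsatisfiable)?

Unsatisfiable

Constraint 5 makes h odd and constraint 2 makes m even, so h + m must be odd. Constraint 12 says h + m is even — contradiction.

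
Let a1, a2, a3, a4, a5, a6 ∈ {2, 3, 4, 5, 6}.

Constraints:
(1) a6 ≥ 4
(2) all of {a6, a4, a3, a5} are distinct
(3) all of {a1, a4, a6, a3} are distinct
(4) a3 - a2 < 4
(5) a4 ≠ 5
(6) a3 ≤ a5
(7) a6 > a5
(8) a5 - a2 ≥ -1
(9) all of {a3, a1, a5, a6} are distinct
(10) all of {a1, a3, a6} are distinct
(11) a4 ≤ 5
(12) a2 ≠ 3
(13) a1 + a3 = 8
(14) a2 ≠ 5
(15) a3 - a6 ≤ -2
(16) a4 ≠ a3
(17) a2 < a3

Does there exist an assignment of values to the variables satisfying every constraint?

One satisfying assignment is a1 = 5, a2 = 2, a3 = 3, a4 = 2, a5 = 4, a6 = 6.
For the less obvious constraints — constraint 4: a3 - a2 = 1; constraint 8: a5 - a2 = 2 — and the others hold by inspection.

Satisfiable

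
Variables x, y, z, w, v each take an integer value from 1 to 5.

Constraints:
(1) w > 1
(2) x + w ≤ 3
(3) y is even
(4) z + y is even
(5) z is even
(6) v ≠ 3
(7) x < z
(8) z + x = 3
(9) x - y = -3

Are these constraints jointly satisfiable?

Satisfiable

Try x = 1, y = 4, z = 2, w = 2, v = 5.
Check constraint 2: x + w = 3; constraint 8: z + x = 3; constraint 9: x - y = -3. The remaining constraints are straightforward to verify.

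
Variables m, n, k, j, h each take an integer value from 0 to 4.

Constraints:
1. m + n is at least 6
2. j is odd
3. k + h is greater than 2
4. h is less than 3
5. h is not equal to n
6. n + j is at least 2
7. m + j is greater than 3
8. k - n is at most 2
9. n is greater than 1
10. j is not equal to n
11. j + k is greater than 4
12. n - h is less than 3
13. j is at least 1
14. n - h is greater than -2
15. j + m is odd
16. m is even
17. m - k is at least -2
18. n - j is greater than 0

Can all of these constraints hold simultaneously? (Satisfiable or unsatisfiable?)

Try m = 4, n = 2, k = 4, j = 1, h = 1.
Check constraint 1: m + n = 6; constraint 3: k + h = 5. The remaining constraints are straightforward to verify.

Satisfiable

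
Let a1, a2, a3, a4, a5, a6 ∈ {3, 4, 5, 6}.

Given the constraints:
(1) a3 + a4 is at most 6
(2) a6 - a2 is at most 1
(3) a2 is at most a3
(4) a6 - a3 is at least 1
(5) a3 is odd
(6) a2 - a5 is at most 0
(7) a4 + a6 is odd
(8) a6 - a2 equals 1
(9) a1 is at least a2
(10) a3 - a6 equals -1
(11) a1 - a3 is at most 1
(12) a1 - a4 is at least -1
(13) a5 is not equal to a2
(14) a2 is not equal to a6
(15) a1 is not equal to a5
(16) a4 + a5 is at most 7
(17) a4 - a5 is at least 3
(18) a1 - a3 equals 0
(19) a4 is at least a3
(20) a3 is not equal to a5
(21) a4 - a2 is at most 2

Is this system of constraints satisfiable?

Unsatisfiable

Constraints 2, 4, 6, 11, 12, and 17 give a5 − a2 ≥ 0, a2 − a6 ≥ -1, a6 − a3 ≥ 1, a3 − a1 ≥ -1, a1 − a4 ≥ -1, a4 − a5 ≥ 3.
Adding all 6 inequalities: the left sides telescope to 0, and the right sides sum to 0 + (-1) + 1 + (-1) + (-1) + 3 = 1. So 0 ≥ 1, which is false.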